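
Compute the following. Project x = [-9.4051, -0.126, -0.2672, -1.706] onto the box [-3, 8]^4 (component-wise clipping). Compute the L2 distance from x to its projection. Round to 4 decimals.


Project each component onto [-3, 8].
clip(-9.4051) = -3.0, clip(-0.126) = -0.126, clip(-0.2672) = -0.2672, clip(-1.706) = -1.706
Projection = [-3.0, -0.126, -0.2672, -1.706]
Squared diffs: [41.0253, 0.0, 0.0, 0.0]
Distance = sqrt(41.0253) = 6.4051


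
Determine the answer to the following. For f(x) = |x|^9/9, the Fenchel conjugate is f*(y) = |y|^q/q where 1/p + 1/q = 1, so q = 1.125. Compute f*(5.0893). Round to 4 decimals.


The conjugate exponent q satisfies 1/p + 1/q = 1.
p = 9, so q = 9/(9 - 1) = 1.125
|y|^q = 5.0893^1.125 = 6.2372
f*(5.0893) = 6.2372 / 1.125 = 5.5442


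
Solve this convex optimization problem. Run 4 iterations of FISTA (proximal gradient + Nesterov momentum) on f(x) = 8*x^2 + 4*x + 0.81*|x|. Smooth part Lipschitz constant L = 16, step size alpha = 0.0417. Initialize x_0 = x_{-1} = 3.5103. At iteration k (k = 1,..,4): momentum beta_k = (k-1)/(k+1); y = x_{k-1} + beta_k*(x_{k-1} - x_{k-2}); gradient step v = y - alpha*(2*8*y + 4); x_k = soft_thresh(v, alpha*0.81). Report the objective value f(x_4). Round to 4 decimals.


FISTA on f(x) = 8*x^2 + 4*x + 0.81*|x|
L = 16, alpha = 0.0417
Iteration 1: beta = 0.0, y = 3.5103 + 0.0*(3.5103 - 3.5103) = 3.5103
  grad(y) = 60.1648, v = y - alpha*grad = 1.0014
  prox(v) = soft_thresh(1.0014, 0.0338) = 0.9677
Iteration 2: beta = 0.3333, y = 0.9677 + 0.3333*(0.9677 - 3.5103) = 0.1201
  grad(y) = 5.9216, v = y - alpha*grad = -0.1268
  prox(v) = soft_thresh(-0.1268, 0.0338) = -0.0931
Iteration 3: beta = 0.5, y = -0.0931 + 0.5*(-0.0931 - 0.9677) = -0.6234
  grad(y) = -5.9745, v = y - alpha*grad = -0.3743
  prox(v) = soft_thresh(-0.3743, 0.0338) = -0.3405
Iteration 4: beta = 0.6, y = -0.3405 + 0.6*(-0.3405 + 0.0931) = -0.489
  grad(y) = -3.8233, v = y - alpha*grad = -0.3295
  prox(v) = soft_thresh(-0.3295, 0.0338) = -0.2957
f(x_4) = 8*(-0.2957)^2 + 4*(-0.2957) + 0.81*|-0.2957| = -0.2437


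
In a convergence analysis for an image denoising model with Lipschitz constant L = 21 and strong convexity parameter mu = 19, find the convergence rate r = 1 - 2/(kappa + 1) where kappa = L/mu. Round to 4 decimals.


Step 1: Compute the condition number.
kappa = L/mu = 21/19 = 1.1053
Step 2: Compute the convergence rate.
r = 1 - 2/(kappa + 1) = 1 - 2*mu/(L + mu) = (L - mu)/(L + mu) = 2/40 = 0.05


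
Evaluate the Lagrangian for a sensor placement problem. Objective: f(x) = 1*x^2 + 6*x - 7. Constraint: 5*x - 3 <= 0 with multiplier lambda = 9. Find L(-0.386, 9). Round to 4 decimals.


Step 1: Evaluate f(x).
f(-0.386) = 1*(-0.386)^2 + 6*(-0.386) - 7 = -9.167
Step 2: Evaluate g(x).
g(-0.386) = 5*-0.386 - 3 = -4.93
Step 3: Compute Lagrangian.
L = -9.167 + 9*-4.93 = -53.537


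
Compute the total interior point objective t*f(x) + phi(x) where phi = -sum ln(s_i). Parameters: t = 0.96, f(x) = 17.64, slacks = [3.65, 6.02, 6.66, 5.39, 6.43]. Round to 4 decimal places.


Step 1: Compute log-barrier.
ln values: [1.2947, 1.7951, 1.8961, 1.6845, 1.861]
phi = -(1.2947 + 1.7951 + 1.8961 + 1.6845 + 1.861) = -8.5315
Step 2: Compute augmented objective.
t*f(x) = 0.96*17.64 = 16.9344
Total = 16.9344 - 8.5315 = 8.4029


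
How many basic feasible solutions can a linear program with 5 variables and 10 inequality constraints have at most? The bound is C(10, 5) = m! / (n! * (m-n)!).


Each vertex corresponds to some choice of n active constraints out of m, so the number of vertices is at most C(m, n) = m! / (n!(m-n)!).
m = 10, n = 5
Numerator: 10 * 9 * 8 * 7 * 6
Denominator: 5! = 120
C(10, 5) = 252


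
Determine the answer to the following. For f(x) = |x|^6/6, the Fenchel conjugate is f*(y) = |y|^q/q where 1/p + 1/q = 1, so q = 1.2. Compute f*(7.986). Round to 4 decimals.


The conjugate exponent q satisfies 1/p + 1/q = 1.
p = 6, so q = 6/(6 - 1) = 1.2
|y|^q = 7.986^1.2 = 12.1003
f*(7.986) = 12.1003 / 1.2 = 10.0836


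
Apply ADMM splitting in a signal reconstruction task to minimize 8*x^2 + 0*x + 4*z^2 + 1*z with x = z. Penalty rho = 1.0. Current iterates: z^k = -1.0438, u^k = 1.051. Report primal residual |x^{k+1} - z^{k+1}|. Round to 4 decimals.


ADMM iteration with rho = 1.0, z^k = -1.0438, u^k = 1.051
Step 1: x-update.
Minimize 8*x^2 + 0*x + (1.0/2)*(x + 1.0438 + 1.051)^2
FOC: (2*8 + 1.0)*x = 0 + 1.0*(-1.0438 - 1.051)
x^{k+1} = -0.1232
Step 2: z-update.
Minimize 4*z^2 + 1*z + (1.0/2)*(-0.1232 - z + 1.051)^2
FOC: (2*4 + 1.0)*z = -1 + 1.0*(-0.1232 + 1.051)
z^{k+1} = -0.008
Step 3: u-update.
u^{k+1} = 1.051 - 0.1232 + 0.008 = 0.9358
Step 4: Primal residual = |-0.1232 + 0.008| = 0.1152


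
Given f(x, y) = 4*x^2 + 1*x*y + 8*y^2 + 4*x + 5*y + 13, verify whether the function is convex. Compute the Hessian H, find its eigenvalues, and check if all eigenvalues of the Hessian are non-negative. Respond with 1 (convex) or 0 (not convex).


The Hessian of f(x,y) = 4*x^2 + 1*x*y + 8*y^2 + 4*x + 5*y + 13 is:
H = [[8, 1], [1, 16]]
Trace = 8 + 16 = 24
Determinant = 8*16 - (1)^2 = 127
Discriminant = (24)^2 - 4*127 = 68.0
Eigenvalues: lambda_1 = 7.8769, lambda_2 = 16.1231
The function is convex.

1


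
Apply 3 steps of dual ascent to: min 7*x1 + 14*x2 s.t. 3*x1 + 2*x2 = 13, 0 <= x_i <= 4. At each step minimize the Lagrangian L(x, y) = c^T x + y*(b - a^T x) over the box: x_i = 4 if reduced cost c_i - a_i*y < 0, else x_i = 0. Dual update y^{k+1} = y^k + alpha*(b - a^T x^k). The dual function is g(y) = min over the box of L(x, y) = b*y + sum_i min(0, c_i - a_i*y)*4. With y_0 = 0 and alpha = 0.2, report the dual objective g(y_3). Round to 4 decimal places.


Dual ascent for LP: min 7*x1 + 14*x2, 3*x1 + 2*x2 = 13, 0 <= x_i <= 4
Step 1: y^k = 0.0, reduced costs: (7.0, 14.0)
  x^k = (0.0, 0.0), subgradient = b - a^T x = 13.0
  y^{k+1} = 0.0 + 0.2*13.0 = 2.6
Step 2: y^k = 2.6, reduced costs: (-0.8, 8.8)
  x^k = (4.0, 0.0), subgradient = b - a^T x = 1.0
  y^{k+1} = 2.6 + 0.2*1.0 = 2.8
Step 3: y^k = 2.8, reduced costs: (-1.4, 8.4)
  x^k = (4.0, 0.0), subgradient = b - a^T x = 1.0
  y^{k+1} = 2.8 + 0.2*1.0 = 3.0
Dual objective at y_3 = 3.0: reduced costs (-2.0, 8.0), box minimizer x = (4.0, 0.0)
g(y_3) = b*y + (c1 - a1*y)*x1 + (c2 - a2*y)*x2 = 13*3.0 + (-2.0)*4.0 + 8.0*0.0 = 39.0 - 8.0 + 0.0 = 31.0


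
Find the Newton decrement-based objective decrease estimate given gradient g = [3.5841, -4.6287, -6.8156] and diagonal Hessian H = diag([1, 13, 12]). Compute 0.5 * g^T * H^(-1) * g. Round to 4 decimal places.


Step 1: H is diagonal, so H^(-1) * g = [3.5841, -0.3561, -0.568].
Step 2: g^T H^(-1) g = sum_i g_i^2 / H_ii
  = (3.5841)^2/1 + (-4.6287)^2/13 + (-6.8156)^2/12
  = 12.8458 + 1.6481 + 3.871 = 18.3649
Step 3: Objective decrease = 0.5 * g^T H^(-1) g = 9.1824


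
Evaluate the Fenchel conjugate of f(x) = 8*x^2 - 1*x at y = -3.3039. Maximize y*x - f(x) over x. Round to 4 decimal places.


f*(y) = sup_x {y*x - a*x^2 - b*x} = sup_x {(y-b)*x - a*x^2}
FOC: (y - b) - 2a*x = 0 => x* = (y - b)/(2a)
x* = (-3.3039 + 1)/(2*8) = -0.144
f*(-3.3039) = (y-b)^2/(4a) = (-3.3039 + 1)^2/(4*8)
= 5.308/32 = 0.1659


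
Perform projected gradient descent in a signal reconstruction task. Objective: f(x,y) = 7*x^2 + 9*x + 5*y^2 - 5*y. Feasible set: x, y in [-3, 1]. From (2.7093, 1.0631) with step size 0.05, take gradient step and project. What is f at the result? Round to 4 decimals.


Step 1: Compute gradient at (2.7093, 1.0631).
grad_x = 2*7*2.7093 + 9 = 46.9302
grad_y = 2*5*1.0631 - 5 = 5.631
Step 2: Gradient step.
x_raw = 2.7093 - 0.05*46.9302 = 0.3628
y_raw = 1.0631 - 0.05*5.631 = 0.7816
Step 3: Project onto [-3, 1].
x_proj = clip(0.3628) = 0.3628
y_proj = clip(0.7816) = 0.7816
Step 4: Evaluate f.
f(0.3628, 0.7816) = 3.3328


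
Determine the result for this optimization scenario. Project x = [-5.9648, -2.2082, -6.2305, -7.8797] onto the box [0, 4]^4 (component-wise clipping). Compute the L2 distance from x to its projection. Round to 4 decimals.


Project each component onto [0, 4].
clip(-5.9648) = 0.0, clip(-2.2082) = 0.0, clip(-6.2305) = 0.0, clip(-7.8797) = 0.0
Projection = [0.0, 0.0, 0.0, 0.0]
Squared diffs: [35.5788, 4.8761, 38.8191, 62.0897]
Distance = sqrt(141.3637) = 11.8897


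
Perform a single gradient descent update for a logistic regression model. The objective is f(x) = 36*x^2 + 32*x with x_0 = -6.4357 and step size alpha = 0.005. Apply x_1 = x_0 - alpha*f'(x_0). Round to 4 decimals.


We compute the gradient at x_0 and apply the update.
f'(x) = 72*x + 32
f'(-6.4357) = 72*-6.4357 + 32 = -431.3704
x_1 = -6.4357 - 0.005*-431.3704 = -4.2788


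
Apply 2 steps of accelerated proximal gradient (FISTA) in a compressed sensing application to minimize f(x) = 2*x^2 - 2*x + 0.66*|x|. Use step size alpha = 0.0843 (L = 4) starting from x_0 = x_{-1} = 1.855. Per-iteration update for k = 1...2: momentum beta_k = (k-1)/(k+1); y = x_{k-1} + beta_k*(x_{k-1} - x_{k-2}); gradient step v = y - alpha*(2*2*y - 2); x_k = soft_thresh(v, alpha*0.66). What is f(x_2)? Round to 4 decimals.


FISTA on f(x) = 2*x^2 - 2*x + 0.66*|x|
L = 4, alpha = 0.0843
Iteration 1: beta = 0.0, y = 1.855 + 0.0*(1.855 - 1.855) = 1.855
  grad(y) = 5.42, v = y - alpha*grad = 1.3981
  prox(v) = soft_thresh(1.3981, 0.0556) = 1.3425
Iteration 2: beta = 0.3333, y = 1.3425 + 0.3333*(1.3425 - 1.855) = 1.1716
  grad(y) = 2.6864, v = y - alpha*grad = 0.9451
  prox(v) = soft_thresh(0.9451, 0.0556) = 0.8895
f(x_2) = 2*0.8895^2 - 2*0.8895 + 0.66*|0.8895| = 0.3905


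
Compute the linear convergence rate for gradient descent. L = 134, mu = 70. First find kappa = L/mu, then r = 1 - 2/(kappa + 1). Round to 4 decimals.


Step 1: Compute the condition number.
kappa = L/mu = 134/70 = 1.9143
Step 2: Compute the convergence rate.
r = 1 - 2/(kappa + 1) = 1 - 2*mu/(L + mu) = (L - mu)/(L + mu) = 64/204 = 0.3137


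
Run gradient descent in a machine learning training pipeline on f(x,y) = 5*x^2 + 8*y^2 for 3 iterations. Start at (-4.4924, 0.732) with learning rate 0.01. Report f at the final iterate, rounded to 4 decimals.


Gradient descent on f(x,y) = 5*x^2 + 8*y^2.
Starting point: (-4.4924, 0.732), alpha = 0.01
Step 1: grad_x = 2*5*-4.4924 = -44.924, grad_y = 2*8*0.732 = 11.712
  x_1 = -4.4924 - 0.01*-44.924 = -4.0432
  y_1 = 0.732 - 0.01*11.712 = 0.6149
Step 2: grad_x = 2*5*-4.0432 = -40.4316, grad_y = 2*8*0.6149 = 9.8381
  x_2 = -4.0432 - 0.01*-40.4316 = -3.6388
  y_2 = 0.6149 - 0.01*9.8381 = 0.5165
Step 3: grad_x = 2*5*-3.6388 = -36.3884, grad_y = 2*8*0.5165 = 8.264
  x_3 = -3.6388 - 0.01*-36.3884 = -3.275
  y_3 = 0.5165 - 0.01*8.264 = 0.4339
f(-3.275, 0.4339) = 5*(-3.275)^2 + 8*0.4339^2 = 55.1327


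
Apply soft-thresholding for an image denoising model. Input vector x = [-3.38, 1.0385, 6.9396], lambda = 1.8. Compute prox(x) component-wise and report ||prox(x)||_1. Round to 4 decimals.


Soft-thresholding with lambda = 1.8:
prox(-3.38) = sign(-3.38)*max(|-3.38| - 1.8, 0) = -1.58
prox(1.0385) = sign(1.0385)*max(|1.0385| - 1.8, 0) = 0.0
prox(6.9396) = sign(6.9396)*max(|6.9396| - 1.8, 0) = 5.1396
prox(x) = [-1.58, 0.0, 5.1396]
||prox(x)||_1 = 1.58 + 0.0 + 5.1396 = 6.7196


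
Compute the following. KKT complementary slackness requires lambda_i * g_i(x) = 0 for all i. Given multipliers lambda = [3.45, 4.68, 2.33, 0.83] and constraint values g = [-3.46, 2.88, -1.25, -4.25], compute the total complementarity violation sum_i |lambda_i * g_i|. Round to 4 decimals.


KKT complementary slackness check:
lambda_1 * g_1 = 3.45 * -3.46 = -11.937
lambda_2 * g_2 = 4.68 * 2.88 = 13.4784
lambda_3 * g_3 = 2.33 * -1.25 = -2.9125
lambda_4 * g_4 = 0.83 * -4.25 = -3.5275
Total violation = 11.937 + 13.4784 + 2.9125 + 3.5275 = 31.8554


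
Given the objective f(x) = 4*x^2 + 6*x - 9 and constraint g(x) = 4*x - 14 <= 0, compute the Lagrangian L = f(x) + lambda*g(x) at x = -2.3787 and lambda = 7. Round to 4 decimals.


Step 1: Evaluate f(x).
f(-2.3787) = 4*(-2.3787)^2 + 6*(-2.3787) - 9 = -0.6393
Step 2: Evaluate g(x).
g(-2.3787) = 4*-2.3787 - 14 = -23.5148
Step 3: Compute Lagrangian.
L = -0.6393 + 7*-23.5148 = -165.2429


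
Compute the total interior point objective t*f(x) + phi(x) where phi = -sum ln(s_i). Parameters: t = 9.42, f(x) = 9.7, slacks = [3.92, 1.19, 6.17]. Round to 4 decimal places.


Step 1: Compute log-barrier.
ln values: [1.3661, 0.174, 1.8197]
phi = -(1.3661 + 0.174 + 1.8197) = -3.3597
Step 2: Compute augmented objective.
t*f(x) = 9.42*9.7 = 91.374
Total = 91.374 - 3.3597 = 88.0143


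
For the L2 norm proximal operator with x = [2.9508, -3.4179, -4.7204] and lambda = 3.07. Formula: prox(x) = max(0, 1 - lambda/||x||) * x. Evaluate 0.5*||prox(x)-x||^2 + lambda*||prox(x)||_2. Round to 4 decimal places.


Step 1: Compute ||x||.
||x|| = 6.5323
Step 2: Compute scaling factor.
scale = max(0, 1 - 3.07/6.5323) = 0.53
Step 3: prox(x) = [1.564, -1.8116, -2.502]
||prox(x)|| = 3.4623
Step 4: Proximal objective.
0.5*||prox-x||^2 = 4.7125
lambda*||prox|| = 10.6293
Total = 15.3418


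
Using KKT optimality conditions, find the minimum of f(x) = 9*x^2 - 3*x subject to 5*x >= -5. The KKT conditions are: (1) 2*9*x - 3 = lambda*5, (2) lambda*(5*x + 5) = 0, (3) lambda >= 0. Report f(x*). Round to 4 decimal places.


Step 1: Try lambda = 0 (constraint inactive).
Stationarity: 2*9*x - 3 = 0
x* = 3/(2*9) = 1/6 = 0.1667 (rounded; the exact value 1/6 is used below)
Check constraint: 5*0.1667 = 0.8335 >= -5 -- satisfied.
Step 2: Compute optimal value.
f(x*) = 9*(1/6)^2 - 3*(1/6) = -0.25


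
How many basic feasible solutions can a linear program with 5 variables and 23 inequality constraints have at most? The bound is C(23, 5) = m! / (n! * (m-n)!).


Each vertex corresponds to some choice of n active constraints out of m, so the number of vertices is at most C(m, n) = m! / (n!(m-n)!).
m = 23, n = 5
Numerator: 23 * 22 * 21 * 20 * 19
Denominator: 5! = 120
C(23, 5) = 33649


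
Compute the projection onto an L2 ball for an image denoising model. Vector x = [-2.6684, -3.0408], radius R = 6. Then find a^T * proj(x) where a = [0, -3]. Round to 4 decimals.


Step 1: Compute ||x|| (intermediates to 6 decimals).
||x|| = sqrt((-2.6684)^2 + (-3.0408)^2) = 4.045593
Step 2: Project.
Since ||x|| <= R, proj = x (no scaling needed).
proj(x) = [-2.6684, -3.0408]
Step 3: Dot product.
a^T * proj(x) = 0*(-2.6684) - 3*(-3.0408) = 9.1224


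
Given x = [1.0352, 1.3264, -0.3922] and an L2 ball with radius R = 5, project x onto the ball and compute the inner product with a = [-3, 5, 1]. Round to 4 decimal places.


Step 1: Compute ||x|| (intermediates to 6 decimals).
||x|| = sqrt(1.0352^2 + 1.3264^2 + (-0.3922)^2) = 1.727656
Step 2: Project.
Since ||x|| <= R, proj = x (no scaling needed).
proj(x) = [1.0352, 1.3264, -0.3922]
Step 3: Dot product.
a^T * proj(x) = -3*1.0352 + 5*1.3264 + 1*(-0.3922) = 3.1342


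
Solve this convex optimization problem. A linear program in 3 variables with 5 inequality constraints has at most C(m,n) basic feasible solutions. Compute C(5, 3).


Each vertex corresponds to some choice of n active constraints out of m, so the number of vertices is at most C(m, n) = m! / (n!(m-n)!).
m = 5, n = 3
Numerator: 5 * 4 * 3
Denominator: 3! = 6
C(5, 3) = 10


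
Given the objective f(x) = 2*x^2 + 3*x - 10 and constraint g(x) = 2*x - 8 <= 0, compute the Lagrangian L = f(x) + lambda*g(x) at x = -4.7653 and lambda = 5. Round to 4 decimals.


Step 1: Evaluate f(x).
f(-4.7653) = 2*(-4.7653)^2 + 3*(-4.7653) - 10 = 21.1203
Step 2: Evaluate g(x).
g(-4.7653) = 2*-4.7653 - 8 = -17.5306
Step 3: Compute Lagrangian.
L = 21.1203 + 5*-17.5306 = -66.5327


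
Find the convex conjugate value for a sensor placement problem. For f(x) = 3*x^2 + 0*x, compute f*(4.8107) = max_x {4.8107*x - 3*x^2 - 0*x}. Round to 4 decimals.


f*(y) = sup_x {y*x - a*x^2 - b*x} = sup_x {(y-b)*x - a*x^2}
FOC: (y - b) - 2a*x = 0 => x* = (y - b)/(2a)
x* = (4.8107 - 0)/(2*3) = 0.8018
f*(4.8107) = (y-b)^2/(4a) = (4.8107 - 0)^2/(4*3)
= 23.1428/12 = 1.9286


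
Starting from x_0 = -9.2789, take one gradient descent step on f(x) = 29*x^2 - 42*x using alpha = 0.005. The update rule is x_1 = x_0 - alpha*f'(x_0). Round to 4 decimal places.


We compute the gradient at x_0 and apply the update.
f'(x) = 58*x - 42
f'(-9.2789) = 58*-9.2789 - 42 = -580.1762
x_1 = -9.2789 - 0.005*-580.1762 = -6.378


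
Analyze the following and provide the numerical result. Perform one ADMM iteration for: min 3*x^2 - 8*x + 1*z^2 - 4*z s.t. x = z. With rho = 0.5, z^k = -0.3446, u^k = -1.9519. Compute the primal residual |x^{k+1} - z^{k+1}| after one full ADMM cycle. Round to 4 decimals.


ADMM iteration with rho = 0.5, z^k = -0.3446, u^k = -1.9519
Step 1: x-update.
Minimize 3*x^2 - 8*x + (0.5/2)*(x + 0.3446 - 1.9519)^2
FOC: (2*3 + 0.5)*x = 8 + 0.5*(-0.3446 + 1.9519)
x^{k+1} = 1.3544
Step 2: z-update.
Minimize 1*z^2 - 4*z + (0.5/2)*(1.3544 - z - 1.9519)^2
FOC: (2*1 + 0.5)*z = 4 + 0.5*(1.3544 - 1.9519)
z^{k+1} = 1.4805
Step 3: u-update.
u^{k+1} = -1.9519 + 1.3544 - 1.4805 = -2.078
Step 4: Primal residual = |1.3544 - 1.4805| = 0.1261


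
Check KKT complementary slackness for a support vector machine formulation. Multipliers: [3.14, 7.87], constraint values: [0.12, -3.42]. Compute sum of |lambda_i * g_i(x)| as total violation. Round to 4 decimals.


KKT complementary slackness check:
lambda_1 * g_1 = 3.14 * 0.12 = 0.3768
lambda_2 * g_2 = 7.87 * -3.42 = -26.9154
Total violation = 0.3768 + 26.9154 = 27.2922


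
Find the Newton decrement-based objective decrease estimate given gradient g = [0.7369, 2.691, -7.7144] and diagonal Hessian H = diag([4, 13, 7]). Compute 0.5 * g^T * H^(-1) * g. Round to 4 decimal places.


Step 1: H is diagonal, so H^(-1) * g = [0.1842, 0.207, -1.1021].
Step 2: g^T H^(-1) g = sum_i g_i^2 / H_ii
  = (0.7369)^2/4 + (2.691)^2/13 + (-7.7144)^2/7
  = 0.1358 + 0.557 + 8.5017 = 9.1945
Step 3: Objective decrease = 0.5 * g^T H^(-1) g = 4.5973


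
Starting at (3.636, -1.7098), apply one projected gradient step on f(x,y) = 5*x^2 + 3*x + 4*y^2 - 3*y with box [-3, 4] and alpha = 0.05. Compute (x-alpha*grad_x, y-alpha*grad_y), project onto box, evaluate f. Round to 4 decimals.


Step 1: Compute gradient at (3.636, -1.7098).
grad_x = 2*5*3.636 + 3 = 39.36
grad_y = 2*4*-1.7098 - 3 = -16.6784
Step 2: Gradient step.
x_raw = 3.636 - 0.05*39.36 = 1.668
y_raw = -1.7098 - 0.05*-16.6784 = -0.8759
Step 3: Project onto [-3, 4].
x_proj = clip(1.668) = 1.668
y_proj = clip(-0.8759) = -0.8759
Step 4: Evaluate f.
f(1.668, -0.8759) = 24.6114


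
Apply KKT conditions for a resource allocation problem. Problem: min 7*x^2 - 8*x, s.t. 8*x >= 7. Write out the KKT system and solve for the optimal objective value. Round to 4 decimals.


Step 1: Try lambda = 0 (constraint inactive).
x_unc = 8/(2*7) = 0.5714
Check: 8*0.5714 = 4.5712 < 7 -- violated!
Step 2: Constraint must be active: 8*x = 7
x* = 7/8 = 0.875
lambda = (2*7*0.875 - 8)/8 = 0.5313
Step 3: Compute optimal value.
f(x*) = 7*0.875^2 - 8*0.875 = -1.6406


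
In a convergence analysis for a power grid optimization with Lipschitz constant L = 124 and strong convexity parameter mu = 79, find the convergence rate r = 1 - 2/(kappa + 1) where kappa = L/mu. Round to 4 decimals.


Step 1: Compute the condition number.
kappa = L/mu = 124/79 = 1.5696
Step 2: Compute the convergence rate.
r = 1 - 2/(kappa + 1) = 1 - 2*mu/(L + mu) = (L - mu)/(L + mu) = 45/203 = 0.2217


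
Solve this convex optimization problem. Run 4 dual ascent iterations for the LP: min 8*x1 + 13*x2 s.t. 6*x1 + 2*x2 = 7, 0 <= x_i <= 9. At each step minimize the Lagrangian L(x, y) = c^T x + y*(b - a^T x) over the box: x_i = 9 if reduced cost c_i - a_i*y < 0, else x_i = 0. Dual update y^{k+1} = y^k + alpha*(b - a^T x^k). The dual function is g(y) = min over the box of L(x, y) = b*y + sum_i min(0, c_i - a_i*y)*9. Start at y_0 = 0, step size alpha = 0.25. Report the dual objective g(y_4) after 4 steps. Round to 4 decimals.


Dual ascent for LP: min 8*x1 + 13*x2, 6*x1 + 2*x2 = 7, 0 <= x_i <= 9
Step 1: y^k = 0.0, reduced costs: (8.0, 13.0)
  x^k = (0.0, 0.0), subgradient = b - a^T x = 7.0
  y^{k+1} = 0.0 + 0.25*7.0 = 1.75
Step 2: y^k = 1.75, reduced costs: (-2.5, 9.5)
  x^k = (9.0, 0.0), subgradient = b - a^T x = -47.0
  y^{k+1} = 1.75 + 0.25*-47.0 = -10.0
Step 3: y^k = -10.0, reduced costs: (68.0, 33.0)
  x^k = (0.0, 0.0), subgradient = b - a^T x = 7.0
  y^{k+1} = -10.0 + 0.25*7.0 = -8.25
Step 4: y^k = -8.25, reduced costs: (57.5, 29.5)
  x^k = (0.0, 0.0), subgradient = b - a^T x = 7.0
  y^{k+1} = -8.25 + 0.25*7.0 = -6.5
Dual objective at y_4 = -6.5: reduced costs (47.0, 26.0), box minimizer x = (0.0, 0.0)
g(y_4) = b*y + (c1 - a1*y)*x1 + (c2 - a2*y)*x2 = 7*(-6.5) + 47.0*0.0 + 26.0*0.0 = -45.5 + 0.0 + 0.0 = -45.5


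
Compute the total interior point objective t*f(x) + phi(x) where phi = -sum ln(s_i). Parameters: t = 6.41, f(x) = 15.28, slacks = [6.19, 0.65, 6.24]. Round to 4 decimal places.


Step 1: Compute log-barrier.
ln values: [1.8229, -0.4308, 1.831]
phi = -(1.8229 - 0.4308 + 1.831) = -3.2231
Step 2: Compute augmented objective.
t*f(x) = 6.41*15.28 = 97.9448
Total = 97.9448 - 3.2231 = 94.7217


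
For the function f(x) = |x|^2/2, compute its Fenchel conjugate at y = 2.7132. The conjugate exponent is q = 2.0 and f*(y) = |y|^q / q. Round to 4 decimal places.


The conjugate exponent q satisfies 1/p + 1/q = 1.
p = 2, so q = 2/(2 - 1) = 2.0
|y|^q = 2.7132^2.0 = 7.3615
f*(2.7132) = 7.3615 / 2.0 = 3.6807


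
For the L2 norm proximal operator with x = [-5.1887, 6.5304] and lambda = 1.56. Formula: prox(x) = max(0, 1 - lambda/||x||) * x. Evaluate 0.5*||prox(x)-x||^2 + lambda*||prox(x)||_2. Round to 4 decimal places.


Step 1: Compute ||x||.
||x|| = 8.3408
Step 2: Compute scaling factor.
scale = max(0, 1 - 1.56/8.3408) = 0.813
Step 3: prox(x) = [-4.2182, 5.309]
||prox(x)|| = 6.7808
Step 4: Proximal objective.
0.5*||prox-x||^2 = 1.2168
lambda*||prox|| = 10.578
Total = 11.7948


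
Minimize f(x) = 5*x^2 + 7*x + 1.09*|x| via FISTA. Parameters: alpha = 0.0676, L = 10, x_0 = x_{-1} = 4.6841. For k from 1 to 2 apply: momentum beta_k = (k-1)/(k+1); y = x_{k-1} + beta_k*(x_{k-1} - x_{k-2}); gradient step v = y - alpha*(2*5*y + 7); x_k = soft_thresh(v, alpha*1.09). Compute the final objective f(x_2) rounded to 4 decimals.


FISTA on f(x) = 5*x^2 + 7*x + 1.09*|x|
L = 10, alpha = 0.0676
Iteration 1: beta = 0.0, y = 4.6841 + 0.0*(4.6841 - 4.6841) = 4.6841
  grad(y) = 53.841, v = y - alpha*grad = 1.0444
  prox(v) = soft_thresh(1.0444, 0.0737) = 0.9708
Iteration 2: beta = 0.3333, y = 0.9708 + 0.3333*(0.9708 - 4.6841) = -0.267
  grad(y) = 4.3299, v = y - alpha*grad = -0.5597
  prox(v) = soft_thresh(-0.5597, 0.0737) = -0.486
f(x_2) = 5*(-0.486)^2 + 7*(-0.486) + 1.09*|-0.486| = -1.6913


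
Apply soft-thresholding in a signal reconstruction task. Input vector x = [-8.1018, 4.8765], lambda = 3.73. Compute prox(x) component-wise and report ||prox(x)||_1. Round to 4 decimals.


Soft-thresholding with lambda = 3.73:
prox(-8.1018) = sign(-8.1018)*max(|-8.1018| - 3.73, 0) = -4.3718
prox(4.8765) = sign(4.8765)*max(|4.8765| - 3.73, 0) = 1.1465
prox(x) = [-4.3718, 1.1465]
||prox(x)||_1 = 4.3718 + 1.1465 = 5.5183


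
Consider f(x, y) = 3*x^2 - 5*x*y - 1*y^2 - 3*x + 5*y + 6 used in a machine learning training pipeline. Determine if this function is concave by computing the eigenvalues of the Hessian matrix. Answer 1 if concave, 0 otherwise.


The Hessian of f(x,y) = 3*x^2 - 5*x*y - 1*y^2 - 3*x + 5*y + 6 is:
H = [[6, -5], [-5, -2]]
Trace = 6 - 2 = 4
Determinant = 6*-2 - (-5)^2 = -37
Discriminant = (4)^2 - 4*-37 = 164.0
Eigenvalues: lambda_1 = -4.4031, lambda_2 = 8.4031
The function is not concave.

0


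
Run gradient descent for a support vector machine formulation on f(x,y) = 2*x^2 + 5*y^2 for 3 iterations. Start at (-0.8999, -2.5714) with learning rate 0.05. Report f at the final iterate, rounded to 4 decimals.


Gradient descent on f(x,y) = 2*x^2 + 5*y^2.
Starting point: (-0.8999, -2.5714), alpha = 0.05
Step 1: grad_x = 2*2*-0.8999 = -3.5996, grad_y = 2*5*-2.5714 = -25.714
  x_1 = -0.8999 - 0.05*-3.5996 = -0.7199
  y_1 = -2.5714 - 0.05*-25.714 = -1.2857
Step 2: grad_x = 2*2*-0.7199 = -2.8797, grad_y = 2*5*-1.2857 = -12.857
  x_2 = -0.7199 - 0.05*-2.8797 = -0.5759
  y_2 = -1.2857 - 0.05*-12.857 = -0.6429
Step 3: grad_x = 2*2*-0.5759 = -2.3037, grad_y = 2*5*-0.6429 = -6.4285
  x_3 = -0.5759 - 0.05*-2.3037 = -0.4607
  y_3 = -0.6429 - 0.05*-6.4285 = -0.3214
f(-0.4607, -0.3214) = 2*(-0.4607)^2 + 5*(-0.3214)^2 = 0.9411


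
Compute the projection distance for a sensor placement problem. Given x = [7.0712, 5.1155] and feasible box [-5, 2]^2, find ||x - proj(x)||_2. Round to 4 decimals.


Project each component onto [-5, 2].
clip(7.0712) = 2.0, clip(5.1155) = 2.0
Projection = [2.0, 2.0]
Squared diffs: [25.7171, 9.7063]
Distance = sqrt(35.4234) = 5.9518


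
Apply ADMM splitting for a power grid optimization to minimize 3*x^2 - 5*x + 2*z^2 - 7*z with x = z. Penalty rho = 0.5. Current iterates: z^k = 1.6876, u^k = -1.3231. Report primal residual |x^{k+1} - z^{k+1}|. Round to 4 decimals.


ADMM iteration with rho = 0.5, z^k = 1.6876, u^k = -1.3231
Step 1: x-update.
Minimize 3*x^2 - 5*x + (0.5/2)*(x - 1.6876 - 1.3231)^2
FOC: (2*3 + 0.5)*x = 5 + 0.5*(1.6876 + 1.3231)
x^{k+1} = 1.0008
Step 2: z-update.
Minimize 2*z^2 - 7*z + (0.5/2)*(1.0008 - z - 1.3231)^2
FOC: (2*2 + 0.5)*z = 7 + 0.5*(1.0008 - 1.3231)
z^{k+1} = 1.5197
Step 3: u-update.
u^{k+1} = -1.3231 + 1.0008 - 1.5197 = -1.842
Step 4: Primal residual = |1.0008 - 1.5197| = 0.5189


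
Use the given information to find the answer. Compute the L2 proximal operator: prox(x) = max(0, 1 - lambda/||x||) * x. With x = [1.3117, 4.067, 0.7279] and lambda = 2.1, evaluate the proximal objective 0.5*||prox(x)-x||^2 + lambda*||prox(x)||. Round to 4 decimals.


Step 1: Compute ||x||.
||x|| = 4.3348
Step 2: Compute scaling factor.
scale = max(0, 1 - 2.1/4.3348) = 0.5156
Step 3: prox(x) = [0.6763, 2.0968, 0.3753]
||prox(x)|| = 2.2348
Step 4: Proximal objective.
0.5*||prox-x||^2 = 2.205
lambda*||prox|| = 4.6931
Total = 6.8982


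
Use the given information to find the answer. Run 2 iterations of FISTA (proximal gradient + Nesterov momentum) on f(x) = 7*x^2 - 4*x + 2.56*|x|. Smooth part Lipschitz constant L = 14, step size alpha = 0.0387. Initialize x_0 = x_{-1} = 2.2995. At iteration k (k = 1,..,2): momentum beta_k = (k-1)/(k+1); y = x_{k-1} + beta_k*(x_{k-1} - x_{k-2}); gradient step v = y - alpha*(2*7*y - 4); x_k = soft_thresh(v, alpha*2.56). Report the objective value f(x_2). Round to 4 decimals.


FISTA on f(x) = 7*x^2 - 4*x + 2.56*|x|
L = 14, alpha = 0.0387
Iteration 1: beta = 0.0, y = 2.2995 + 0.0*(2.2995 - 2.2995) = 2.2995
  grad(y) = 28.193, v = y - alpha*grad = 1.2084
  prox(v) = soft_thresh(1.2084, 0.0991) = 1.1094
Iteration 2: beta = 0.3333, y = 1.1094 + 0.3333*(1.1094 - 2.2995) = 0.7126
  grad(y) = 5.977, v = y - alpha*grad = 0.4813
  prox(v) = soft_thresh(0.4813, 0.0991) = 0.3823
f(x_2) = 7*0.3823^2 - 4*0.3823 + 2.56*|0.3823| = 0.4724


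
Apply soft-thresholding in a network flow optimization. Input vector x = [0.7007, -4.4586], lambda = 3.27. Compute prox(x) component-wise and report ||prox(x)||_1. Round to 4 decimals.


Soft-thresholding with lambda = 3.27:
prox(0.7007) = sign(0.7007)*max(|0.7007| - 3.27, 0) = 0.0
prox(-4.4586) = sign(-4.4586)*max(|-4.4586| - 3.27, 0) = -1.1886
prox(x) = [0.0, -1.1886]
||prox(x)||_1 = 0.0 + 1.1886 = 1.1886


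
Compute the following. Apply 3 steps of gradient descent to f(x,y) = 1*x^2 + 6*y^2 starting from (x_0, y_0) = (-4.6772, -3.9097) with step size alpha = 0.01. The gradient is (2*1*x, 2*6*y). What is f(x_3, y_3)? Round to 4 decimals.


Gradient descent on f(x,y) = 1*x^2 + 6*y^2.
Starting point: (-4.6772, -3.9097), alpha = 0.01
Step 1: grad_x = 2*1*-4.6772 = -9.3544, grad_y = 2*6*-3.9097 = -46.9164
  x_1 = -4.6772 - 0.01*-9.3544 = -4.5837
  y_1 = -3.9097 - 0.01*-46.9164 = -3.4405
Step 2: grad_x = 2*1*-4.5837 = -9.1673, grad_y = 2*6*-3.4405 = -41.2864
  x_2 = -4.5837 - 0.01*-9.1673 = -4.492
  y_2 = -3.4405 - 0.01*-41.2864 = -3.0277
Step 3: grad_x = 2*1*-4.492 = -8.984, grad_y = 2*6*-3.0277 = -36.3321
  x_3 = -4.492 - 0.01*-8.984 = -4.4021
  y_3 = -3.0277 - 0.01*-36.3321 = -2.6644
f(-4.4021, -2.6644) = 1*(-4.4021)^2 + 6*(-2.6644)^2 = 61.9715


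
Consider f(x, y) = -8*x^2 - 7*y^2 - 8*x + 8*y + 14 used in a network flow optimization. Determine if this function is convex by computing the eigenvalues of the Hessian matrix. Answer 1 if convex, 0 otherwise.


The Hessian of f(x,y) = -8*x^2 - 7*y^2 - 8*x + 8*y + 14 is:
H = [[-16, 0], [0, -14]]
Trace = -16 - 14 = -30
Determinant = -16*-14 - (0)^2 = 224
Discriminant = (-30)^2 - 4*224 = 4.0
Eigenvalues: lambda_1 = -16.0, lambda_2 = -14.0
The function is not convex.

0


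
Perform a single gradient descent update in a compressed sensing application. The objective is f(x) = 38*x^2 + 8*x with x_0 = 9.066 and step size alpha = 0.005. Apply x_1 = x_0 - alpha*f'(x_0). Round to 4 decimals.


We compute the gradient at x_0 and apply the update.
f'(x) = 76*x + 8
f'(9.066) = 76*9.066 + 8 = 697.016
x_1 = 9.066 - 0.005*697.016 = 5.5809


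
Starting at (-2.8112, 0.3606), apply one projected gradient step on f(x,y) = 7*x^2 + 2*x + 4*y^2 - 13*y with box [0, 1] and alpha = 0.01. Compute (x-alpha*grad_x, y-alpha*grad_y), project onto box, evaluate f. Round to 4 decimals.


Step 1: Compute gradient at (-2.8112, 0.3606).
grad_x = 2*7*-2.8112 + 2 = -37.3568
grad_y = 2*4*0.3606 - 13 = -10.1152
Step 2: Gradient step.
x_raw = -2.8112 - 0.01*-37.3568 = -2.4376
y_raw = 0.3606 - 0.01*-10.1152 = 0.4618
Step 3: Project onto [0, 1].
x_proj = clip(-2.4376) = 0.0
y_proj = clip(0.4618) = 0.4618
Step 4: Evaluate f.
f(0.0, 0.4618) = -5.1499


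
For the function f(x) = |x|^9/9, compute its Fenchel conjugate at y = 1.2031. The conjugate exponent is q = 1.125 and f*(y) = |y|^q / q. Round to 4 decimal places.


The conjugate exponent q satisfies 1/p + 1/q = 1.
p = 9, so q = 9/(9 - 1) = 1.125
|y|^q = 1.2031^1.125 = 1.2312
f*(1.2031) = 1.2312 / 1.125 = 1.0944


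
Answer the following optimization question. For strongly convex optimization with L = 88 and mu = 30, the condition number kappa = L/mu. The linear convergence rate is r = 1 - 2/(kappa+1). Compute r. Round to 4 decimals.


Step 1: Compute the condition number.
kappa = L/mu = 88/30 = 2.9333
Step 2: Compute the convergence rate.
r = 1 - 2/(kappa + 1) = 1 - 2*mu/(L + mu) = (L - mu)/(L + mu) = 58/118 = 0.4915


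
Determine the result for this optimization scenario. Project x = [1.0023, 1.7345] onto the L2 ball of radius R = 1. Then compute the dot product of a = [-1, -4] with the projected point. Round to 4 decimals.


Step 1: Compute ||x|| (intermediates to 6 decimals).
||x|| = sqrt(1.0023^2 + 1.7345^2) = 2.003271
Step 2: Project.
Since ||x|| > R, scale = R/||x|| = 1/2.003271 = 0.499184, proj(x) = scale * x
proj(x) = [0.500332, 0.865835]
Step 3: Dot product.
a^T * proj(x) = -1*0.500332 - 4*0.865835 = -3.9637


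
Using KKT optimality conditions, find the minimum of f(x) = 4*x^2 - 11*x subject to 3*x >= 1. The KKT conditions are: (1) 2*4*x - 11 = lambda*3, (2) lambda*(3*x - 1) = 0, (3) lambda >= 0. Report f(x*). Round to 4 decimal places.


Step 1: Try lambda = 0 (constraint inactive).
Stationarity: 2*4*x - 11 = 0
x* = 11/(2*4) = 1.375
Check constraint: 3*1.375 = 4.125 >= 1 -- satisfied.
Step 2: Compute optimal value.
f(x*) = 4*1.375^2 - 11*1.375 = -7.5625


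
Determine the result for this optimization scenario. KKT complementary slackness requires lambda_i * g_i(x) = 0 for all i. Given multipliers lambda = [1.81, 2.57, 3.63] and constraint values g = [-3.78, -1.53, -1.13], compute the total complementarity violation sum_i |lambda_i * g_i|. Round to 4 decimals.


KKT complementary slackness check:
lambda_1 * g_1 = 1.81 * -3.78 = -6.8418
lambda_2 * g_2 = 2.57 * -1.53 = -3.9321
lambda_3 * g_3 = 3.63 * -1.13 = -4.1019
Total violation = 6.8418 + 3.9321 + 4.1019 = 14.8758


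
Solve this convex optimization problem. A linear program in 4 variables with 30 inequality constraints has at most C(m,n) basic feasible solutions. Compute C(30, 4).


Each vertex corresponds to some choice of n active constraints out of m, so the number of vertices is at most C(m, n) = m! / (n!(m-n)!).
m = 30, n = 4
Numerator: 30 * 29 * 28 * 27
Denominator: 4! = 24
C(30, 4) = 27405


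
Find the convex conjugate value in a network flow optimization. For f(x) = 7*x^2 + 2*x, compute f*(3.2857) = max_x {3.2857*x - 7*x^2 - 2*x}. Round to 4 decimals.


f*(y) = sup_x {y*x - a*x^2 - b*x} = sup_x {(y-b)*x - a*x^2}
FOC: (y - b) - 2a*x = 0 => x* = (y - b)/(2a)
x* = (3.2857 - 2)/(2*7) = 0.0918
f*(3.2857) = (y-b)^2/(4a) = (3.2857 - 2)^2/(4*7)
= 1.653/28 = 0.059


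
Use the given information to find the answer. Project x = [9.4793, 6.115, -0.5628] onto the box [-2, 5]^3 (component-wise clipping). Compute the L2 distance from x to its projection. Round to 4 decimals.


Project each component onto [-2, 5].
clip(9.4793) = 5.0, clip(6.115) = 5.0, clip(-0.5628) = -0.5628
Projection = [5.0, 5.0, -0.5628]
Squared diffs: [20.0641, 1.2432, 0.0]
Distance = sqrt(21.3073) = 4.616


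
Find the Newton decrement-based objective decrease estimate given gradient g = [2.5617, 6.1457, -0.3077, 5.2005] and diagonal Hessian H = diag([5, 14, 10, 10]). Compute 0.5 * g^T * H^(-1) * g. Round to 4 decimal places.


Step 1: H is diagonal, so H^(-1) * g = [0.5123, 0.439, -0.0308, 0.5201].
Step 2: g^T H^(-1) g = sum_i g_i^2 / H_ii
  = (2.5617)^2/5 + (6.1457)^2/14 + (-0.3077)^2/10 + (5.2005)^2/10
  = 1.3125 + 2.6978 + 0.0095 + 2.7045 = 6.7243
Step 3: Objective decrease = 0.5 * g^T H^(-1) g = 3.3621


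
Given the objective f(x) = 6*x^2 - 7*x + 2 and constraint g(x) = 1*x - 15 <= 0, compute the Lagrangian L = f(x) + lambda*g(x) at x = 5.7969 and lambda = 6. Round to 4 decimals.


Step 1: Evaluate f(x).
f(5.7969) = 6*5.7969^2 - 7*5.7969 + 2 = 163.046
Step 2: Evaluate g(x).
g(5.7969) = 1*5.7969 - 15 = -9.2031
Step 3: Compute Lagrangian.
L = 163.046 + 6*-9.2031 = 107.8274


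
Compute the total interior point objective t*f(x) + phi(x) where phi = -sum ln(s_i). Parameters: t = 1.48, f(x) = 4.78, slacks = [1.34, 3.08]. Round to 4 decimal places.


Step 1: Compute log-barrier.
ln values: [0.2927, 1.1249]
phi = -(0.2927 + 1.1249) = -1.4176
Step 2: Compute augmented objective.
t*f(x) = 1.48*4.78 = 7.0744
Total = 7.0744 - 1.4176 = 5.6568


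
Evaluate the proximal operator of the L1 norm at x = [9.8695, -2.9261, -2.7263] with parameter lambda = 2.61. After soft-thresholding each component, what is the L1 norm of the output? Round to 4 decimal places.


Soft-thresholding with lambda = 2.61:
prox(9.8695) = sign(9.8695)*max(|9.8695| - 2.61, 0) = 7.2595
prox(-2.9261) = sign(-2.9261)*max(|-2.9261| - 2.61, 0) = -0.3161
prox(-2.7263) = sign(-2.7263)*max(|-2.7263| - 2.61, 0) = -0.1163
prox(x) = [7.2595, -0.3161, -0.1163]
||prox(x)||_1 = 7.2595 + 0.3161 + 0.1163 = 7.6919


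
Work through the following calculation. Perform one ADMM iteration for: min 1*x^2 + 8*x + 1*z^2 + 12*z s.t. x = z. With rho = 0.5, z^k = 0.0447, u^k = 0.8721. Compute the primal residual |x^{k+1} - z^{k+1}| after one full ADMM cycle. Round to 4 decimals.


ADMM iteration with rho = 0.5, z^k = 0.0447, u^k = 0.8721
Step 1: x-update.
Minimize 1*x^2 + 8*x + (0.5/2)*(x - 0.0447 + 0.8721)^2
FOC: (2*1 + 0.5)*x = -8 + 0.5*(0.0447 - 0.8721)
x^{k+1} = -3.3655
Step 2: z-update.
Minimize 1*z^2 + 12*z + (0.5/2)*(-3.3655 - z + 0.8721)^2
FOC: (2*1 + 0.5)*z = -12 + 0.5*(-3.3655 + 0.8721)
z^{k+1} = -5.2987
Step 3: u-update.
u^{k+1} = 0.8721 - 3.3655 + 5.2987 = 2.8053
Step 4: Primal residual = |-3.3655 + 5.2987| = 1.9332


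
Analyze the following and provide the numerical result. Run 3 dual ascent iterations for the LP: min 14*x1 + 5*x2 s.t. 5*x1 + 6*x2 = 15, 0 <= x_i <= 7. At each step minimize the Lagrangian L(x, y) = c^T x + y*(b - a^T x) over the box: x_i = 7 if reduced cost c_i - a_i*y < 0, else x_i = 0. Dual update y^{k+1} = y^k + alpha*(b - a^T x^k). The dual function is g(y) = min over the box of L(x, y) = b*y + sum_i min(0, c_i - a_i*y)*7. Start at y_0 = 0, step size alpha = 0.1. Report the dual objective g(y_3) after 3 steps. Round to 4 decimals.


Dual ascent for LP: min 14*x1 + 5*x2, 5*x1 + 6*x2 = 15, 0 <= x_i <= 7
Step 1: y^k = 0.0, reduced costs: (14.0, 5.0)
  x^k = (0.0, 0.0), subgradient = b - a^T x = 15.0
  y^{k+1} = 0.0 + 0.1*15.0 = 1.5
Step 2: y^k = 1.5, reduced costs: (6.5, -4.0)
  x^k = (0.0, 7.0), subgradient = b - a^T x = -27.0
  y^{k+1} = 1.5 + 0.1*-27.0 = -1.2
Step 3: y^k = -1.2, reduced costs: (20.0, 12.2)
  x^k = (0.0, 0.0), subgradient = b - a^T x = 15.0
  y^{k+1} = -1.2 + 0.1*15.0 = 0.3
Dual objective at y_3 = 0.3: reduced costs (12.5, 3.2), box minimizer x = (0.0, 0.0)
g(y_3) = b*y + (c1 - a1*y)*x1 + (c2 - a2*y)*x2 = 15*0.3 + 12.5*0.0 + 3.2*0.0 = 4.5 + 0.0 + 0.0 = 4.5


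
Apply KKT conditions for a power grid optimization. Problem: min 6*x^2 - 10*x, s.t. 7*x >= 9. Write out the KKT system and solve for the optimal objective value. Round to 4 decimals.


Step 1: Try lambda = 0 (constraint inactive).
x_unc = 10/(2*6) = 0.8333
Check: 7*0.8333 = 5.8331 < 9 -- violated!
Step 2: Constraint must be active: 7*x = 9
x* = 9/7 = 1.2857 (rounded; the exact value 9/7 is used below)
lambda = (2*6*(9/7) - 10)/7 = 0.7755
Step 3: Compute optimal value.
f(x*) = 6*(9/7)^2 - 10*(9/7) = -2.9388


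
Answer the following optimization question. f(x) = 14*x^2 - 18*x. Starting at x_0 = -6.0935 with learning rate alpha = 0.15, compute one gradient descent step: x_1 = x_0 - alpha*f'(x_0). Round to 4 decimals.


We compute the gradient at x_0 and apply the update.
f'(x) = 28*x - 18
f'(-6.0935) = 28*-6.0935 - 18 = -188.618
x_1 = -6.0935 - 0.15*-188.618 = 22.1992


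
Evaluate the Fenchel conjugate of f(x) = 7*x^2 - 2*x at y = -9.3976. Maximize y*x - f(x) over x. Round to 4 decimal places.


f*(y) = sup_x {y*x - a*x^2 - b*x} = sup_x {(y-b)*x - a*x^2}
FOC: (y - b) - 2a*x = 0 => x* = (y - b)/(2a)
x* = (-9.3976 + 2)/(2*7) = -0.5284
f*(-9.3976) = (y-b)^2/(4a) = (-9.3976 + 2)^2/(4*7)
= 54.7245/28 = 1.9544


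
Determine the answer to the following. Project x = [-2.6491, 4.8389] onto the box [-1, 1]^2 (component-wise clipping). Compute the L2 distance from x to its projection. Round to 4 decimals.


Project each component onto [-1, 1].
clip(-2.6491) = -1.0, clip(4.8389) = 1.0
Projection = [-1.0, 1.0]
Squared diffs: [2.7195, 14.7372]
Distance = sqrt(17.4567) = 4.1781


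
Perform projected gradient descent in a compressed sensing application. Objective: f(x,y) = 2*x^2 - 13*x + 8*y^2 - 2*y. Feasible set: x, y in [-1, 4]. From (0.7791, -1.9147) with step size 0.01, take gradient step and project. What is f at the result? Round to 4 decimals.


Step 1: Compute gradient at (0.7791, -1.9147).
grad_x = 2*2*0.7791 - 13 = -9.8836
grad_y = 2*8*-1.9147 - 2 = -32.6352
Step 2: Gradient step.
x_raw = 0.7791 - 0.01*-9.8836 = 0.8779
y_raw = -1.9147 - 0.01*-32.6352 = -1.5883
Step 3: Project onto [-1, 4].
x_proj = clip(0.8779) = 0.8779
y_proj = clip(-1.5883) = -1.0
Step 4: Evaluate f.
f(0.8779, -1.0) = 0.1284


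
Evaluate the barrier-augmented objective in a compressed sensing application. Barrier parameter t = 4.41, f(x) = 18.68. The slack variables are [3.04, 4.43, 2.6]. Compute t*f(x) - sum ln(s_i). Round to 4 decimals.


Step 1: Compute log-barrier.
ln values: [1.1119, 1.4884, 0.9555]
phi = -(1.1119 + 1.4884 + 0.9555) = -3.5558
Step 2: Compute augmented objective.
t*f(x) = 4.41*18.68 = 82.3788
Total = 82.3788 - 3.5558 = 78.823


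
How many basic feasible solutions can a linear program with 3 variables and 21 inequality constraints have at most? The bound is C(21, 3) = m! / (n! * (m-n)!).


Each vertex corresponds to some choice of n active constraints out of m, so the number of vertices is at most C(m, n) = m! / (n!(m-n)!).
m = 21, n = 3
Numerator: 21 * 20 * 19
Denominator: 3! = 6
C(21, 3) = 1330


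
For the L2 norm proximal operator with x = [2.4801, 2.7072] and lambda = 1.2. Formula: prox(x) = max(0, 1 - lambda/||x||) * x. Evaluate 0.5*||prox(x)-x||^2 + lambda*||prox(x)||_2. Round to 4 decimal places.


Step 1: Compute ||x||.
||x|| = 3.6715
Step 2: Compute scaling factor.
scale = max(0, 1 - 1.2/3.6715) = 0.6732
Step 3: prox(x) = [1.6695, 1.8224]
||prox(x)|| = 2.4715
Step 4: Proximal objective.
0.5*||prox-x||^2 = 0.72
lambda*||prox|| = 2.9658
Total = 3.6858
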